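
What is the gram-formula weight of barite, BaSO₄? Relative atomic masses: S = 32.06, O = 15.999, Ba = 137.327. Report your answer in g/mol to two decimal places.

Ba: 1 × 137.327 = 137.3270
S: 1 × 32.06 = 32.0600
O: 4 × 15.999 = 63.9960
Summing the contributions gives the formula mass.

233.38 g/mol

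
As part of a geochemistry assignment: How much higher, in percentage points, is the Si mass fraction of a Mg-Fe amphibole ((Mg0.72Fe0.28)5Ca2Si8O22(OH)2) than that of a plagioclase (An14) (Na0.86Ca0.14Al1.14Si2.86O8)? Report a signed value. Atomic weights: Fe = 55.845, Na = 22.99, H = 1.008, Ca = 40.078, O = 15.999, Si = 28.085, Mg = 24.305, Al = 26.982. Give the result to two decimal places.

Si in (Mg0.72Fe0.28)5Ca2Si8O22(OH)2: molar mass 856.509 g/mol; 8×28.085 = 224.680 g → 26.23 wt%.
Si in Na0.86Ca0.14Al1.14Si2.86O8: molar mass 264.457 g/mol; 2.86×28.085 = 80.323 g → 30.37 wt%.
Difference = 26.23 − 30.37 = -4.14 percentage points.

-4.14 percentage points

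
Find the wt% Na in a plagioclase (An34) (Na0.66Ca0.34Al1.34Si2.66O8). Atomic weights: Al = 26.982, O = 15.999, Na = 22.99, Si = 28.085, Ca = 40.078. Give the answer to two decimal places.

Formula mass = 0.66×22.99 + 0.34×40.078 + 1.34×26.982 + 2.66×28.085 + 8×15.999 = 267.654 g/mol, of which 15.173 g is Na.
So Na makes up 15.173/267.654 = 0.0567 of the mass, i.e. 5.67%.

5.67 mass %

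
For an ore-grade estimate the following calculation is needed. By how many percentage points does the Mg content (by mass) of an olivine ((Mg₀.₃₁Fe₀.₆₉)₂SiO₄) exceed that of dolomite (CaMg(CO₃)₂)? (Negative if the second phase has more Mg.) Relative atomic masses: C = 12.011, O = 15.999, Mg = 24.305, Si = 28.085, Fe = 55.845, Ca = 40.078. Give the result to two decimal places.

First mineral: 15.069 g Mg in 184.216 g formula = 8.18 wt% Mg.
Second mineral: 24.305 g Mg in 184.399 g formula = 13.18 wt% Mg.
8.18% − 13.18% gives a difference of -5.00 percentage points.

-5.00 percentage points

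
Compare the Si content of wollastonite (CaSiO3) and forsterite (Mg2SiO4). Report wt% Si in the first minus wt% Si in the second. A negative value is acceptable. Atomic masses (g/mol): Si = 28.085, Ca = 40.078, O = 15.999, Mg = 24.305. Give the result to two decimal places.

4.22 percentage points

First mineral: 28.085 g Si in 116.160 g formula = 24.18 wt% Si.
Second mineral: 28.085 g Si in 140.691 g formula = 19.96 wt% Si.
24.18% − 19.96% gives a difference of 4.22 percentage points.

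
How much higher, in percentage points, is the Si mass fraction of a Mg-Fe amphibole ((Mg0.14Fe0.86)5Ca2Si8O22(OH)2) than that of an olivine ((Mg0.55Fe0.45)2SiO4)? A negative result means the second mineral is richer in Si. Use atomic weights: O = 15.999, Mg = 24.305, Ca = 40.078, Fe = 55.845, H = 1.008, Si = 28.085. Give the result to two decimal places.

Si in (Mg0.14Fe0.86)5Ca2Si8O22(OH)2: molar mass 947.975 g/mol; 8×28.085 = 224.680 g → 23.70 wt%.
Si in (Mg0.55Fe0.45)2SiO4: molar mass 169.077 g/mol; 1×28.085 = 28.085 g → 16.61 wt%.
Difference = 23.70 − 16.61 = 7.09 percentage points.

7.09 percentage points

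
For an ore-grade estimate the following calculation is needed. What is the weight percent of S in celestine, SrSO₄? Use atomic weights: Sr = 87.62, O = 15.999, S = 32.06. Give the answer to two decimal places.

17.45 wt%

Formula mass = 1×87.62 + 1×32.06 + 4×15.999 = 183.676 g/mol, of which 32.060 g is S.
So S makes up 32.060/183.676 = 0.1745 of the mass, i.e. 17.45%.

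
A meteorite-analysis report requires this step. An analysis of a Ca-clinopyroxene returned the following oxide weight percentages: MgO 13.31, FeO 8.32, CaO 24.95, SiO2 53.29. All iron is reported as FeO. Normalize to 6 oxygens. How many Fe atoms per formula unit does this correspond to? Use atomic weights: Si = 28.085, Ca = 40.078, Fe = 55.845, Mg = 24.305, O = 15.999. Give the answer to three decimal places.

13.31 wt% MgO ÷ 40.304 g/mol = 0.33024 mol, giving 0.33024 Mg and 0.33024 O.
8.32 wt% FeO ÷ 71.844 g/mol = 0.11581 mol, giving 0.11581 Fe and 0.11581 O.
24.95 wt% CaO ÷ 56.077 g/mol = 0.44492 mol, giving 0.44492 Ca and 0.44492 O.
53.29 wt% SiO2 ÷ 60.083 g/mol = 0.88694 mol, giving 0.88694 Si and 1.77388 O.
Oxygen sums to 2.66485; scaling by 6/2.66485 = 2.25153 puts the formula on 6 O.
Fe: 0.11581 × 2.25153 = 0.261 atoms per formula unit.

0.261 Fe apfu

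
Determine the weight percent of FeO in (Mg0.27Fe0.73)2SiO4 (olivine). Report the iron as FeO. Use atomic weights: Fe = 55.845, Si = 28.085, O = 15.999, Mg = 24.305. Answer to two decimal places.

Molar mass of (Mg0.27Fe0.73)2SiO4 = 0.54*24.305 + 1.46*55.845 + 1*28.085 + 4*15.999 = 186.739 g/mol.
Each formula unit contains 1.46 Fe, equivalent to 1.46/1 = 1.4600 mol FeO.
M(FeO) = 1×55.845 + 1×15.999 = 71.844 g/mol.
Mass of FeO per formula unit = 1.4600 × 71.844 = 104.892 g.
FeO wt% = 104.892 / 186.739 × 100 = 56.17%.

56.17 wt%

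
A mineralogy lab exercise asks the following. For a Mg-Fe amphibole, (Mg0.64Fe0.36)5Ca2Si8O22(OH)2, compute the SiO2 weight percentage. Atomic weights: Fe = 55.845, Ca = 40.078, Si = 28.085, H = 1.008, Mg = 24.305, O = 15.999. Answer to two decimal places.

Formula mass = 869.125 g/mol.
8 Si → 8.0000 mol SiO2 per formula unit; M(SiO2) = 60.083, so SiO2 mass = 480.664 g.
480.664/869.125 × 100 = 55.30 wt%.

55.30 wt%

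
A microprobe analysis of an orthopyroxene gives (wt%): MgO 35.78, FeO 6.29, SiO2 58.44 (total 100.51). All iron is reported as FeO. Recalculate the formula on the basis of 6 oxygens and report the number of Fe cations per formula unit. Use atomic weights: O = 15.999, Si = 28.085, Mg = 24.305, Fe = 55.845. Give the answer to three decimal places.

MgO: 35.78/40.304 = 0.88775 mol → 0.88775 mol Mg, 0.88775 mol O.
FeO: 6.29/71.844 = 0.08755 mol → 0.08755 mol Fe, 0.08755 mol O.
SiO2: 58.44/60.083 = 0.97265 mol → 0.97265 mol Si, 1.94530 mol O.
Total oxygen = 2.92060 mol. Normalization factor = 6/2.92060 = 2.05437.
Fe per 6 O = 0.08755 × 2.05437 = 0.180.

0.180 Fe apfu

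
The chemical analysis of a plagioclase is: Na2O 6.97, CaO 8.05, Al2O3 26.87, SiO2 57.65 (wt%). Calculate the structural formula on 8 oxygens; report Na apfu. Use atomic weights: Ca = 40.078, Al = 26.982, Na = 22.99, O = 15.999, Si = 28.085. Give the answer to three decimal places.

Na2O: 6.97/61.979 = 0.11246 mol → 0.22492 mol Na, 0.11246 mol O.
CaO: 8.05/56.077 = 0.14355 mol → 0.14355 mol Ca, 0.14355 mol O.
Al2O3: 26.87/101.961 = 0.26353 mol → 0.52706 mol Al, 0.79059 mol O.
SiO2: 57.65/60.083 = 0.95951 mol → 0.95951 mol Si, 1.91902 mol O.
Total oxygen = 2.96562 mol. Normalization factor = 8/2.96562 = 2.69758.
Na per 8 O = 0.22492 × 2.69758 = 0.607.

0.607 Na apfu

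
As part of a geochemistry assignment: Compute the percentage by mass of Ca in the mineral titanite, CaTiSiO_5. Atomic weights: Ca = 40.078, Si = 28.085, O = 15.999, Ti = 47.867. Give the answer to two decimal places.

20.45 wt%

M(CaTiSiO_5) = 196.025 g/mol.
Ca contributes 1 × 40.078 = 40.078 g per mole.
40.078/196.025 = 0.2045 → 20.45%.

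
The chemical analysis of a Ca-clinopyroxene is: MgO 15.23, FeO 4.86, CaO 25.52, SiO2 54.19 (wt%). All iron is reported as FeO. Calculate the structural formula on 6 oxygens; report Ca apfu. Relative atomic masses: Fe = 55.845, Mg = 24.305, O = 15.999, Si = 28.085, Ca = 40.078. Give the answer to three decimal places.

1.010 Ca apfu

15.23 wt% MgO ÷ 40.304 g/mol = 0.37788 mol, giving 0.37788 Mg and 0.37788 O.
4.86 wt% FeO ÷ 71.844 g/mol = 0.06765 mol, giving 0.06765 Fe and 0.06765 O.
25.52 wt% CaO ÷ 56.077 g/mol = 0.45509 mol, giving 0.45509 Ca and 0.45509 O.
54.19 wt% SiO2 ÷ 60.083 g/mol = 0.90192 mol, giving 0.90192 Si and 1.80384 O.
Oxygen sums to 2.70446; scaling by 6/2.70446 = 2.21856 puts the formula on 6 O.
Ca: 0.45509 × 2.21856 = 1.010 atoms per formula unit.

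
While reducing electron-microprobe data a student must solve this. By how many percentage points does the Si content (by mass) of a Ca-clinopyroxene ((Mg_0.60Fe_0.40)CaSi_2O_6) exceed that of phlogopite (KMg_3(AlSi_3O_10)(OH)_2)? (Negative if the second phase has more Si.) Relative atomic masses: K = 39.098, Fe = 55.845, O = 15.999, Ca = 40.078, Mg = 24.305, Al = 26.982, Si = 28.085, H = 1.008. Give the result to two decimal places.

4.32 percentage points

Si in (Mg_0.60Fe_0.40)CaSi_2O_6: molar mass 229.163 g/mol; 2×28.085 = 56.170 g → 24.51 wt%.
Si in KMg_3(AlSi_3O_10)(OH)_2: molar mass 417.254 g/mol; 3×28.085 = 84.255 g → 20.19 wt%.
Difference = 24.51 − 20.19 = 4.32 percentage points.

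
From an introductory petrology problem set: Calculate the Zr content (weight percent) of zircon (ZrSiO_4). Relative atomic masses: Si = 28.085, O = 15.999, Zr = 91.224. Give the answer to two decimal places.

49.77 weight percent

Formula mass = 1×91.224 + 1×28.085 + 4×15.999 = 183.305 g/mol, of which 91.224 g is Zr.
So Zr makes up 91.224/183.305 = 0.4977 of the mass, i.e. 49.77%.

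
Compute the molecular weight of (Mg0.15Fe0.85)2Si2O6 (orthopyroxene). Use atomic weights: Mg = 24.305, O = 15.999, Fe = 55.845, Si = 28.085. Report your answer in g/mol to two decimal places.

254.39 g/mol

Mg: 0.30 × 24.305 = 7.2915
Fe: 1.70 × 55.845 = 94.9365
Si: 2 × 28.085 = 56.1700
O: 6 × 15.999 = 95.9940
Summing the contributions gives the formula mass.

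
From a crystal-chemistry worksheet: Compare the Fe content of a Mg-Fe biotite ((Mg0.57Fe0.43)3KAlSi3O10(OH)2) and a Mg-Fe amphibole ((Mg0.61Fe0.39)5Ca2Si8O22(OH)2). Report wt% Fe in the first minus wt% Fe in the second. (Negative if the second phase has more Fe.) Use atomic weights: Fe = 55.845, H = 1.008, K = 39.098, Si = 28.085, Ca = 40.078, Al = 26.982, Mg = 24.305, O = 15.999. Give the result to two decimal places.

Fe in (Mg0.57Fe0.43)3KAlSi3O10(OH)2: molar mass 457.941 g/mol; 1.29×55.845 = 72.040 g → 15.73 wt%.
Fe in (Mg0.61Fe0.39)5Ca2Si8O22(OH)2: molar mass 873.856 g/mol; 1.95×55.845 = 108.898 g → 12.46 wt%.
Difference = 15.73 − 12.46 = 3.27 percentage points.

3.27 percentage points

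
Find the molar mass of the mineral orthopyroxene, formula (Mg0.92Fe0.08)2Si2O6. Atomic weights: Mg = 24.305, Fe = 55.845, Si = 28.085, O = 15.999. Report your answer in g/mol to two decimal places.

The formula mass is the sum 1.84(24.305) + 0.16(55.845) + 2(28.085) + 6(15.999).

205.82 g/mol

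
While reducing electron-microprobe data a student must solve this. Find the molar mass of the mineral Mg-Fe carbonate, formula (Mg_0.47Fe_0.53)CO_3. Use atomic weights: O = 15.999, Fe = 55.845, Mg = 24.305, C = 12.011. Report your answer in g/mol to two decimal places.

M = 0.47·24.305 + 0.53·55.845 + 1·12.011 + 3·15.999

101.03 g/mol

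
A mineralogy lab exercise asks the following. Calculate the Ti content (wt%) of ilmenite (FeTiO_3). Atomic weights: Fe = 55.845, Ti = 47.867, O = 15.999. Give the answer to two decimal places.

31.55 wt%

M(FeTiO_3) = 151.709 g/mol.
Ti contributes 1 × 47.867 = 47.867 g per mole.
47.867/151.709 = 0.3155 → 31.55%.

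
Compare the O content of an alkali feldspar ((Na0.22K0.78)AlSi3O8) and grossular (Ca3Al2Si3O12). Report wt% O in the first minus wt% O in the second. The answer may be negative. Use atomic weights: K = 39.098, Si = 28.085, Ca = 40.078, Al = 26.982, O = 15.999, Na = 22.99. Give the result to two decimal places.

First mineral: 127.992 g O in 274.783 g formula = 46.58 wt% O.
Second mineral: 191.988 g O in 450.441 g formula = 42.62 wt% O.
46.58% − 42.62% gives a difference of 3.96 percentage points.

3.96 percentage points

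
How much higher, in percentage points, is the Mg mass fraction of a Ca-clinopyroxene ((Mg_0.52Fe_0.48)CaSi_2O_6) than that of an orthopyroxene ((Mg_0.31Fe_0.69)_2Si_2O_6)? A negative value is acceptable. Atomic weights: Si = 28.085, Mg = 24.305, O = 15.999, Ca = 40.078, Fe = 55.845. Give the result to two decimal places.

M((Mg_0.52Fe_0.48)CaSi_2O_6) = 231.686 g/mol, so wt% Mg = 12.639/231.686 × 100 = 5.46%.
M((Mg_0.31Fe_0.69)_2Si_2O_6) = 244.299 g/mol, so wt% Mg = 15.069/244.299 × 100 = 6.17%.
5.46 − 6.17 = -0.71 pp.

-0.71 percentage points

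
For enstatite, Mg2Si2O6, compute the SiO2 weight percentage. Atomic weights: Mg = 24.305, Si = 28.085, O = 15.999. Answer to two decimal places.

59.85 wt%

Formula mass = 200.774 g/mol.
2 Si → 2.0000 mol SiO2 per formula unit; M(SiO2) = 60.083, so SiO2 mass = 120.166 g.
120.166/200.774 × 100 = 59.85 wt%.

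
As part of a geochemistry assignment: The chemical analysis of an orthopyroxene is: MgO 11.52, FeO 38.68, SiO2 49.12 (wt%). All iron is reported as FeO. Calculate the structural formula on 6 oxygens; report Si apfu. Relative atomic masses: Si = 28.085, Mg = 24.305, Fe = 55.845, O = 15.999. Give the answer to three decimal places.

11.52 wt% MgO ÷ 40.304 g/mol = 0.28583 mol, giving 0.28583 Mg and 0.28583 O.
38.68 wt% FeO ÷ 71.844 g/mol = 0.53839 mol, giving 0.53839 Fe and 0.53839 O.
49.12 wt% SiO2 ÷ 60.083 g/mol = 0.81754 mol, giving 0.81754 Si and 1.63508 O.
Oxygen sums to 2.45930; scaling by 6/2.45930 = 2.43972 puts the formula on 6 O.
Si: 0.81754 × 2.43972 = 1.995 atoms per formula unit.

1.995 Si apfu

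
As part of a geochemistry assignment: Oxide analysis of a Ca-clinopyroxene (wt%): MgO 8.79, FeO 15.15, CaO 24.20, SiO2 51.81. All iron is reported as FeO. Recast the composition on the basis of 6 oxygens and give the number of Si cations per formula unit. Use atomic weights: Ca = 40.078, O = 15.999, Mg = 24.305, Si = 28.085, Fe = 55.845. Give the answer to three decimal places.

MgO: 8.79/40.304 = 0.21809 mol → 0.21809 mol Mg, 0.21809 mol O.
FeO: 15.15/71.844 = 0.21087 mol → 0.21087 mol Fe, 0.21087 mol O.
CaO: 24.20/56.077 = 0.43155 mol → 0.43155 mol Ca, 0.43155 mol O.
SiO2: 51.81/60.083 = 0.86231 mol → 0.86231 mol Si, 1.72462 mol O.
Total oxygen = 2.58513 mol. Normalization factor = 6/2.58513 = 2.32097.
Si per 6 O = 0.86231 × 2.32097 = 2.001.

2.001 Si apfu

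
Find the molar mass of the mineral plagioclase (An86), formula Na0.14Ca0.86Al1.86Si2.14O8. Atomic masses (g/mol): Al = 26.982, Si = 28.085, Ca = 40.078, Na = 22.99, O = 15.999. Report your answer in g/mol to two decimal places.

275.97 g/mol

M = 0.14×22.99 + 0.86×40.078 + 1.86×26.982 + 2.14×28.085 + 8×15.999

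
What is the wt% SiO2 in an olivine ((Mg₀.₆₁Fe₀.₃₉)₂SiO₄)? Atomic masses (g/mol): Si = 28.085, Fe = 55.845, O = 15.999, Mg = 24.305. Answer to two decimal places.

Molar mass of (Mg₀.₆₁Fe₀.₃₉)₂SiO₄ = 1.22·24.305 + 0.78·55.845 + 1·28.085 + 4·15.999 = 165.292 g/mol.
Each formula unit contains 1 Si, equivalent to 1/1 = 1.0000 mol SiO2.
M(SiO2) = 1×28.085 + 2×15.999 = 60.083 g/mol.
Mass of SiO2 per formula unit = 1.0000 × 60.083 = 60.083 g.
SiO2 wt% = 60.083 / 165.292 × 100 = 36.35%.

36.35 wt%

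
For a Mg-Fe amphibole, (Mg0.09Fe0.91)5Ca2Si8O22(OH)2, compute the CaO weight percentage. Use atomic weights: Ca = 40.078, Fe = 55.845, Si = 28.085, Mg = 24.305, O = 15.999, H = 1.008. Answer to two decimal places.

11.73 wt%

Molar mass of (Mg0.09Fe0.91)5Ca2Si8O22(OH)2 = 0.45×24.305 + 4.55×55.845 + 2×40.078 + 8×28.085 + 24×15.999 + 2×1.008 = 955.860 g/mol.
Each formula unit contains 2 Ca, equivalent to 2/1 = 2.0000 mol CaO.
M(CaO) = 1×40.078 + 1×15.999 = 56.077 g/mol.
Mass of CaO per formula unit = 2.0000 × 56.077 = 112.154 g.
CaO wt% = 112.154 / 955.860 × 100 = 11.73%.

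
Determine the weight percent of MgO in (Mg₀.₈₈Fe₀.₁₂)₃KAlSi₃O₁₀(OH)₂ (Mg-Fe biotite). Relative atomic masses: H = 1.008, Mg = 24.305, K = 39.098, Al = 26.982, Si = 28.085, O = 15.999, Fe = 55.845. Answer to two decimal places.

Molar mass of (Mg₀.₈₈Fe₀.₁₂)₃KAlSi₃O₁₀(OH)₂ = 2.64×24.305 + 0.36×55.845 + 1×39.098 + 1×26.982 + 3×28.085 + 12×15.999 + 2×1.008 = 428.608 g/mol.
Each formula unit contains 2.64 Mg, equivalent to 2.64/1 = 2.6400 mol MgO.
M(MgO) = 1×24.305 + 1×15.999 = 40.304 g/mol.
Mass of MgO per formula unit = 2.6400 × 40.304 = 106.403 g.
MgO wt% = 106.403 / 428.608 × 100 = 24.83%.

24.83 wt%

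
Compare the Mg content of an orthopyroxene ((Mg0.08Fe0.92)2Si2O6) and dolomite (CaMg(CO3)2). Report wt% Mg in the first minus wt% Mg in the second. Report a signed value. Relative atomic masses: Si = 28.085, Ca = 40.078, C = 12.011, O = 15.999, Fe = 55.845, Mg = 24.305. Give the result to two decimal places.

-11.68 percentage points

First mineral: 3.889 g Mg in 258.808 g formula = 1.50 wt% Mg.
Second mineral: 24.305 g Mg in 184.399 g formula = 13.18 wt% Mg.
1.50% − 13.18% gives a difference of -11.68 percentage points.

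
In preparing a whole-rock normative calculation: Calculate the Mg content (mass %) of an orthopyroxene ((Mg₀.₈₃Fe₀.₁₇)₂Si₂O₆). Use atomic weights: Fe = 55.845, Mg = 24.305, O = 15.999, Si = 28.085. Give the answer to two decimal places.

Molar mass of (Mg₀.₈₃Fe₀.₁₇)₂Si₂O₆: 1.66*24.305 + 0.34*55.845 + 2*28.085 + 6*15.999 = 211.498 g/mol.
Mass of Mg per formula unit: 1.66 × 24.305 = 40.346 g.
Weight fraction Mg = 40.346 / 211.498 = 0.1908.

19.08 mass %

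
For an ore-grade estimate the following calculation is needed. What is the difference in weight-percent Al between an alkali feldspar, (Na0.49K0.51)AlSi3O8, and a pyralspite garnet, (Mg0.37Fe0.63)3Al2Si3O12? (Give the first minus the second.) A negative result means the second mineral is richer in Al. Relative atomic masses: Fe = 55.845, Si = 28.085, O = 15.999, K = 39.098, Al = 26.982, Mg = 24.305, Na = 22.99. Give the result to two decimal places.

Al in (Na0.49K0.51)AlSi3O8: molar mass 270.434 g/mol; 1×26.982 = 26.982 g → 9.98 wt%.
Al in (Mg0.37Fe0.63)3Al2Si3O12: molar mass 462.733 g/mol; 2×26.982 = 53.964 g → 11.66 wt%.
Difference = 9.98 − 11.66 = -1.68 percentage points.

-1.68 percentage points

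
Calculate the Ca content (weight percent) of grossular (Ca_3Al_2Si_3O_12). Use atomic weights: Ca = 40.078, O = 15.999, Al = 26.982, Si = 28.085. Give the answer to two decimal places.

26.69 weight percent

M(Ca_3Al_2Si_3O_12) = 450.441 g/mol.
Ca contributes 3 × 40.078 = 120.234 g per mole.
120.234/450.441 = 0.2669 → 26.69%.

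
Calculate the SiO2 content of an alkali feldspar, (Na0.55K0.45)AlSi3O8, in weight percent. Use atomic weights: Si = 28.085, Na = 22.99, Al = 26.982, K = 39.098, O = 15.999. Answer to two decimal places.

Formula mass = 269.468 g/mol.
3 Si → 3.0000 mol SiO2 per formula unit; M(SiO2) = 60.083, so SiO2 mass = 180.249 g.
180.249/269.468 × 100 = 66.89 wt%.

66.89 wt%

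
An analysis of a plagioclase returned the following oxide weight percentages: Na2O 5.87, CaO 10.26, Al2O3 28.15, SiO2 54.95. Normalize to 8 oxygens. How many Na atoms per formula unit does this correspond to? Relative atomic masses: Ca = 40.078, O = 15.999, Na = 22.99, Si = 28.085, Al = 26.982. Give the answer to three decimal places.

0.516 Na apfu

Na2O (M=61.979): mol = 0.09471; Na = 0.18942, O = 0.09471.
CaO (M=56.077): mol = 0.18296; Ca = 0.18296, O = 0.18296.
Al2O3 (M=101.961): mol = 0.27609; Al = 0.55218, O = 0.82827.
SiO2 (M=60.083): mol = 0.91457; Si = 0.91457, O = 1.82914.
ΣO = 2.93508; factor = 8/ΣO = 2.72565.
Na apfu = 0.18942 × 2.72565 = 0.516.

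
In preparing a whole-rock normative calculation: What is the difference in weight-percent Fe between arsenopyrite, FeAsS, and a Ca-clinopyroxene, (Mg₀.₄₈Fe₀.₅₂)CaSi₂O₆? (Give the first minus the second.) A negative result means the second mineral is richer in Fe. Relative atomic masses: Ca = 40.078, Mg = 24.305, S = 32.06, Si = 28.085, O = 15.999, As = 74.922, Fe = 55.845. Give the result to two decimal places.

21.83 percentage points

First mineral: 55.845 g Fe in 162.827 g formula = 34.30 wt% Fe.
Second mineral: 29.039 g Fe in 232.948 g formula = 12.47 wt% Fe.
34.30% − 12.47% gives a difference of 21.83 percentage points.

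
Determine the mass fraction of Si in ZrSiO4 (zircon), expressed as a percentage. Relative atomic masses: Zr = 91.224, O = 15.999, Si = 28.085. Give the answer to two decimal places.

15.32 wt%

M(ZrSiO4) = 183.305 g/mol.
Si contributes 1 × 28.085 = 28.085 g per mole.
28.085/183.305 = 0.1532 → 15.32%.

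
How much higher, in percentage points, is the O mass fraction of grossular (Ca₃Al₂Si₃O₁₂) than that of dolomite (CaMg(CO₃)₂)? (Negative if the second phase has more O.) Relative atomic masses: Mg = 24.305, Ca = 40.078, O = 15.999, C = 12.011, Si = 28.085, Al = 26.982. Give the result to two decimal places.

M(Ca₃Al₂Si₃O₁₂) = 450.441 g/mol, so wt% O = 191.988/450.441 × 100 = 42.62%.
M(CaMg(CO₃)₂) = 184.399 g/mol, so wt% O = 95.994/184.399 × 100 = 52.06%.
42.62 − 52.06 = -9.44 pp.

-9.44 percentage points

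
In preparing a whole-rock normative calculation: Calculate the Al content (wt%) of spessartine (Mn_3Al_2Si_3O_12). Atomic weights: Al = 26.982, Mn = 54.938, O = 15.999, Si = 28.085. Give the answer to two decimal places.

10.90 wt%

M(Mn_3Al_2Si_3O_12) = 495.021 g/mol.
Al contributes 2 × 26.982 = 53.964 g per mole.
53.964/495.021 = 0.1090 → 10.90%.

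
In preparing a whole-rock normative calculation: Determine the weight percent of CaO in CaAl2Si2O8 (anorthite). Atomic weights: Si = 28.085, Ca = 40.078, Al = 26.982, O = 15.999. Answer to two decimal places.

M(CaAl2Si2O8) = 278.204 g/mol; M(CaO) = 56.077 g/mol.
Moles CaO per formula unit = 1 Ca ÷ 1 = 1.0000.
CaO fraction = (1.0000 × 56.077) / 278.204 = 56.077/278.204 = 0.2016.

20.16 wt%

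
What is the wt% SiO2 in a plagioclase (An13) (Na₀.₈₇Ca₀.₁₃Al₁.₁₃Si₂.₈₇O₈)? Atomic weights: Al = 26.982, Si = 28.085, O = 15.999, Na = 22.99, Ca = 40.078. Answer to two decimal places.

Molar mass of Na₀.₈₇Ca₀.₁₃Al₁.₁₃Si₂.₈₇O₈ = 0.87×22.99 + 0.13×40.078 + 1.13×26.982 + 2.87×28.085 + 8×15.999 = 264.297 g/mol.
Each formula unit contains 2.87 Si, equivalent to 2.87/1 = 2.8700 mol SiO2.
M(SiO2) = 1×28.085 + 2×15.999 = 60.083 g/mol.
Mass of SiO2 per formula unit = 2.8700 × 60.083 = 172.438 g.
SiO2 wt% = 172.438 / 264.297 × 100 = 65.24%.

65.24 wt%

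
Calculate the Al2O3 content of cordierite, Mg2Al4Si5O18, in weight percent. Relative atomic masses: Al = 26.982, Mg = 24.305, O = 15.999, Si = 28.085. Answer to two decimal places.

Molar mass of Mg2Al4Si5O18 = 2×24.305 + 4×26.982 + 5×28.085 + 18×15.999 = 584.945 g/mol.
Each formula unit contains 4 Al, equivalent to 4/2 = 2.0000 mol Al2O3.
M(Al2O3) = 2×26.982 + 3×15.999 = 101.961 g/mol.
Mass of Al2O3 per formula unit = 2.0000 × 101.961 = 203.922 g.
Al2O3 wt% = 203.922 / 584.945 × 100 = 34.86%.

34.86 wt%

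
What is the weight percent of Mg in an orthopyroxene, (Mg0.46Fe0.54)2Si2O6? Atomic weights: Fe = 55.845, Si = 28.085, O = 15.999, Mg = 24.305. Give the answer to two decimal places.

M((Mg0.46Fe0.54)2Si2O6) = 234.837 g/mol.
Mg contributes 0.92 × 24.305 = 22.361 g per mole.
22.361/234.837 = 0.0952 → 9.52%.

9.52 weight percent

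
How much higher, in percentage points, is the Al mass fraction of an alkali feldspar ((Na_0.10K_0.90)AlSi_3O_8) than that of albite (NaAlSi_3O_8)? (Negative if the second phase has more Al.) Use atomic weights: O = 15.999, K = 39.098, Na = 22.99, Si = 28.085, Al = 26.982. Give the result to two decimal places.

First mineral: 26.982 g Al in 276.716 g formula = 9.75 wt% Al.
Second mineral: 26.982 g Al in 262.219 g formula = 10.29 wt% Al.
9.75% − 10.29% gives a difference of -0.54 percentage points.

-0.54 percentage points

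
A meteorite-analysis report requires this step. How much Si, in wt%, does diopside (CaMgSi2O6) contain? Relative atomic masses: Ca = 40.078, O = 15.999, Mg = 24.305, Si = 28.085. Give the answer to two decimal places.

Formula mass = 1*40.078 + 1*24.305 + 2*28.085 + 6*15.999 = 216.547 g/mol, of which 56.170 g is Si.
So Si makes up 56.170/216.547 = 0.2594 of the mass, i.e. 25.94%.

25.94 wt%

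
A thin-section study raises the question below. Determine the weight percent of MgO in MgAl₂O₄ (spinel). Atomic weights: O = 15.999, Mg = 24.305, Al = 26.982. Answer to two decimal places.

28.33 wt%

M(MgAl₂O₄) = 142.265 g/mol; M(MgO) = 40.304 g/mol.
Moles MgO per formula unit = 1 Mg ÷ 1 = 1.0000.
MgO fraction = (1.0000 × 40.304) / 142.265 = 40.304/142.265 = 0.2833.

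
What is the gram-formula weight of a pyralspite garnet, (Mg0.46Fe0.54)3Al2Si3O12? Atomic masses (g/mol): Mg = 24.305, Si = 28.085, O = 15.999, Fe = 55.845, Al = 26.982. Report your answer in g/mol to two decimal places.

454.22 g/mol

M = 1.38×24.305 + 1.62×55.845 + 2×26.982 + 3×28.085 + 12×15.999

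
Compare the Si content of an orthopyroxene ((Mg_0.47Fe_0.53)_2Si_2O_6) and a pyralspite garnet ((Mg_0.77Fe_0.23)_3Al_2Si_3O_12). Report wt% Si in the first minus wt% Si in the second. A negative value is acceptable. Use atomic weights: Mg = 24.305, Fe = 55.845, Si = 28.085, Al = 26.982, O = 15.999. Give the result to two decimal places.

First mineral: 56.170 g Si in 234.206 g formula = 23.98 wt% Si.
Second mineral: 84.255 g Si in 424.885 g formula = 19.83 wt% Si.
23.98% − 19.83% gives a difference of 4.15 percentage points.

4.15 percentage points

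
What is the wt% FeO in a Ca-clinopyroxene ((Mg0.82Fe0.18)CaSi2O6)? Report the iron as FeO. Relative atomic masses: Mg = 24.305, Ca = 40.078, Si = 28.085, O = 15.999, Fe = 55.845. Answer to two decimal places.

5.82 wt%

M((Mg0.82Fe0.18)CaSi2O6) = 222.224 g/mol; M(FeO) = 71.844 g/mol.
Moles FeO per formula unit = 0.18 Fe ÷ 1 = 0.1800.
FeO fraction = (0.1800 × 71.844) / 222.224 = 12.932/222.224 = 0.0582.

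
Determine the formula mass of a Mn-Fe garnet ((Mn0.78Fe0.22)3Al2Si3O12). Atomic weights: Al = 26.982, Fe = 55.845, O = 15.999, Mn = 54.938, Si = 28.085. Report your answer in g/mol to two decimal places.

495.62 g/mol

Mn: 2.34 × 54.938 = 128.5549
Fe: 0.66 × 55.845 = 36.8577
Al: 2 × 26.982 = 53.9640
Si: 3 × 28.085 = 84.2550
O: 12 × 15.999 = 191.9880
Summing the contributions gives the formula mass.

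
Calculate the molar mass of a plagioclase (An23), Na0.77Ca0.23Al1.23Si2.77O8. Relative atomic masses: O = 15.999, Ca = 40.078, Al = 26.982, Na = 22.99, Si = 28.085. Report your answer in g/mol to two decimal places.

265.90 g/mol

The formula mass is the sum 0.77×22.99 + 0.23×40.078 + 1.23×26.982 + 2.77×28.085 + 8×15.999.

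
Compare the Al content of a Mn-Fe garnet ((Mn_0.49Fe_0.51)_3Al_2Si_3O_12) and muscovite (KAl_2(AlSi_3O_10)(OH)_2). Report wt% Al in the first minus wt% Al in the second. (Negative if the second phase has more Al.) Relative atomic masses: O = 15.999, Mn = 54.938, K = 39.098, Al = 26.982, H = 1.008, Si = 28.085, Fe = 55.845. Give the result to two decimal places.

First mineral: 53.964 g Al in 496.409 g formula = 10.87 wt% Al.
Second mineral: 80.946 g Al in 398.303 g formula = 20.32 wt% Al.
10.87% − 20.32% gives a difference of -9.45 percentage points.

-9.45 percentage points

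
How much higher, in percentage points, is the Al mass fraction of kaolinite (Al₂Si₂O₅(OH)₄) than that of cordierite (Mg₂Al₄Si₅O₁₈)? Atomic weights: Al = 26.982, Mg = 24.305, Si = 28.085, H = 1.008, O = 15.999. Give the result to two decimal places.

2.45 percentage points

Al in Al₂Si₂O₅(OH)₄: molar mass 258.157 g/mol; 2×26.982 = 53.964 g → 20.90 wt%.
Al in Mg₂Al₄Si₅O₁₈: molar mass 584.945 g/mol; 4×26.982 = 107.928 g → 18.45 wt%.
Difference = 20.90 − 18.45 = 2.45 percentage points.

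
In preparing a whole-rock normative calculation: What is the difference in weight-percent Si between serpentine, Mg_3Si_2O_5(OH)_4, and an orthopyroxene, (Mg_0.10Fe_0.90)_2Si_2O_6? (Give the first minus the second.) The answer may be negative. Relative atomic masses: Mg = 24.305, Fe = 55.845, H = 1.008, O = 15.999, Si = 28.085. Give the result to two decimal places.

First mineral: 56.170 g Si in 277.108 g formula = 20.27 wt% Si.
Second mineral: 56.170 g Si in 257.546 g formula = 21.81 wt% Si.
20.27% − 21.81% gives a difference of -1.54 percentage points.

-1.54 percentage points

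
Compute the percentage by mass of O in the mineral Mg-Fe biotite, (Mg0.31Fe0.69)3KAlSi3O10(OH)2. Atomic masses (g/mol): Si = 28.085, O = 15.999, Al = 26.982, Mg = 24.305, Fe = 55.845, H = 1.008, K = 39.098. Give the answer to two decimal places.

39.79 weight percent

M((Mg0.31Fe0.69)3KAlSi3O10(OH)2) = 482.542 g/mol.
O contributes 12 × 15.999 = 191.988 g per mole.
191.988/482.542 = 0.3979 → 39.79%.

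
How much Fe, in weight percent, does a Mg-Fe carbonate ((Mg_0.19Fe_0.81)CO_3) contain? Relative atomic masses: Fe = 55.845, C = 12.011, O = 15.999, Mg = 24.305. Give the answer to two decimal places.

Molar mass of (Mg_0.19Fe_0.81)CO_3: 0.19×24.305 + 0.81×55.845 + 1×12.011 + 3×15.999 = 109.860 g/mol.
Mass of Fe per formula unit: 0.81 × 55.845 = 45.234 g.
Weight fraction Fe = 45.234 / 109.860 = 0.4117.

41.17 weight percent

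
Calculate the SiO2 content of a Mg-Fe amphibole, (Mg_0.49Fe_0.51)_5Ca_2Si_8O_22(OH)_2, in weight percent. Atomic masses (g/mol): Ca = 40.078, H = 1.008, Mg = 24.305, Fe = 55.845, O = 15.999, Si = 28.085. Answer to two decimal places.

53.84 wt%

M((Mg_0.49Fe_0.51)_5Ca_2Si_8O_22(OH)_2) = 892.780 g/mol; M(SiO2) = 60.083 g/mol.
Moles SiO2 per formula unit = 8 Si ÷ 1 = 8.0000.
SiO2 fraction = (8.0000 × 60.083) / 892.780 = 480.664/892.780 = 0.5384.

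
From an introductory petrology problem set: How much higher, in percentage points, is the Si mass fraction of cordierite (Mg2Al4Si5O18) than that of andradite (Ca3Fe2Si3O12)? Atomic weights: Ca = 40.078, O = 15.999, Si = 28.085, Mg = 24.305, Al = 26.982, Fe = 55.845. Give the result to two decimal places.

7.43 percentage points

M(Mg2Al4Si5O18) = 584.945 g/mol, so wt% Si = 140.425/584.945 × 100 = 24.01%.
M(Ca3Fe2Si3O12) = 508.167 g/mol, so wt% Si = 84.255/508.167 × 100 = 16.58%.
24.01 − 16.58 = 7.43 pp.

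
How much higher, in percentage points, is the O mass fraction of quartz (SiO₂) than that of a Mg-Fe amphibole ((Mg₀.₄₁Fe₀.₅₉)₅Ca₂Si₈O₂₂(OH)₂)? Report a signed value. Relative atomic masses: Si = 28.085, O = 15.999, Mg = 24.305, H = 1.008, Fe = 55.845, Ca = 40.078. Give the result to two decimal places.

10.85 percentage points

M(SiO₂) = 60.083 g/mol, so wt% O = 31.998/60.083 × 100 = 53.26%.
M((Mg₀.₄₁Fe₀.₅₉)₅Ca₂Si₈O₂₂(OH)₂) = 905.396 g/mol, so wt% O = 383.976/905.396 × 100 = 42.41%.
53.26 − 42.41 = 10.85 pp.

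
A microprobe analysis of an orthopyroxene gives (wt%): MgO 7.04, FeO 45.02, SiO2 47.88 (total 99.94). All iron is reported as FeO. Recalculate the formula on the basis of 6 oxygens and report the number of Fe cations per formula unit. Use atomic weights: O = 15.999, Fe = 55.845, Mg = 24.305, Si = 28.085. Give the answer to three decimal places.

1.570 Fe apfu

MgO (M=40.304): mol = 0.17467; Mg = 0.17467, O = 0.17467.
FeO (M=71.844): mol = 0.62664; Fe = 0.62664, O = 0.62664.
SiO2 (M=60.083): mol = 0.79690; Si = 0.79690, O = 1.59380.
ΣO = 2.39511; factor = 6/ΣO = 2.50510.
Fe apfu = 0.62664 × 2.50510 = 1.570.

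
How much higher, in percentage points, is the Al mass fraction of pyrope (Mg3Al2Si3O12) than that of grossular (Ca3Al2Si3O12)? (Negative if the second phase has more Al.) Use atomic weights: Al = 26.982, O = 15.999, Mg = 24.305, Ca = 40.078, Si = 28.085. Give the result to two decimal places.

First mineral: 53.964 g Al in 403.122 g formula = 13.39 wt% Al.
Second mineral: 53.964 g Al in 450.441 g formula = 11.98 wt% Al.
13.39% − 11.98% gives a difference of 1.41 percentage points.

1.41 percentage points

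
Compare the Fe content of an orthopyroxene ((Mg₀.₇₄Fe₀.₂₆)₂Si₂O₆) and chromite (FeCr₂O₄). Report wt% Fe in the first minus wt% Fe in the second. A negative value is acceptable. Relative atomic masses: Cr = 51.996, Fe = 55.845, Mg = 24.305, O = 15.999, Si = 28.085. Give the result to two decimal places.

-11.58 percentage points

M((Mg₀.₇₄Fe₀.₂₆)₂Si₂O₆) = 217.175 g/mol, so wt% Fe = 29.039/217.175 × 100 = 13.37%.
M(FeCr₂O₄) = 223.833 g/mol, so wt% Fe = 55.845/223.833 × 100 = 24.95%.
13.37 − 24.95 = -11.58 pp.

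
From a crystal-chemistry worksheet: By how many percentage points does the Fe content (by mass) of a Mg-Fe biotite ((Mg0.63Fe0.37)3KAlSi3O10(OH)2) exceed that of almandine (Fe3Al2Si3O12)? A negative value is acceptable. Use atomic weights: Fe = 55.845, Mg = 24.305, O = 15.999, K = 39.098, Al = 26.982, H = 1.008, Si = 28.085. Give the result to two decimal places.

First mineral: 61.988 g Fe in 452.263 g formula = 13.71 wt% Fe.
Second mineral: 167.535 g Fe in 497.742 g formula = 33.66 wt% Fe.
13.71% − 33.66% gives a difference of -19.95 percentage points.

-19.95 percentage points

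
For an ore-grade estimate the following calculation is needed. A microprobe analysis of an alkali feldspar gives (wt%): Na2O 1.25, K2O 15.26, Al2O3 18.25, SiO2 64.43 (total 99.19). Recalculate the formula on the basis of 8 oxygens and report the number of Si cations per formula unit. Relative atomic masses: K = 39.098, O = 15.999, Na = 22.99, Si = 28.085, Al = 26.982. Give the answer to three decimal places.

2.996 Si apfu

1.25 wt% Na2O ÷ 61.979 g/mol = 0.02017 mol, giving 0.04034 Na and 0.02017 O.
15.26 wt% K2O ÷ 94.195 g/mol = 0.16200 mol, giving 0.32400 K and 0.16200 O.
18.25 wt% Al2O3 ÷ 101.961 g/mol = 0.17899 mol, giving 0.35798 Al and 0.53697 O.
64.43 wt% SiO2 ÷ 60.083 g/mol = 1.07235 mol, giving 1.07235 Si and 2.14470 O.
Oxygen sums to 2.86384; scaling by 8/2.86384 = 2.79345 puts the formula on 8 O.
Si: 1.07235 × 2.79345 = 2.996 atoms per formula unit.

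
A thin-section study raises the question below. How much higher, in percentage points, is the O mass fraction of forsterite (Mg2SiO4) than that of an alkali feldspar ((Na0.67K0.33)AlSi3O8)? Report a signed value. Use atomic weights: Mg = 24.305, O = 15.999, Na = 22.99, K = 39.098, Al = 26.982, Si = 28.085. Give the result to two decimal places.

First mineral: 63.996 g O in 140.691 g formula = 45.49 wt% O.
Second mineral: 127.992 g O in 267.535 g formula = 47.84 wt% O.
45.49% − 47.84% gives a difference of -2.35 percentage points.

-2.35 percentage points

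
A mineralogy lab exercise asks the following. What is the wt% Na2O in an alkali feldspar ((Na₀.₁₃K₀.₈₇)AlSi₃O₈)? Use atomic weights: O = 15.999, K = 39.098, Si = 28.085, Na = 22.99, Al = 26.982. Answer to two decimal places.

1.46 wt%

M((Na₀.₁₃K₀.₈₇)AlSi₃O₈) = 276.233 g/mol; M(Na2O) = 61.979 g/mol.
Moles Na2O per formula unit = 0.13 Na ÷ 2 = 0.0650.
Na2O fraction = (0.0650 × 61.979) / 276.233 = 4.029/276.233 = 0.0146.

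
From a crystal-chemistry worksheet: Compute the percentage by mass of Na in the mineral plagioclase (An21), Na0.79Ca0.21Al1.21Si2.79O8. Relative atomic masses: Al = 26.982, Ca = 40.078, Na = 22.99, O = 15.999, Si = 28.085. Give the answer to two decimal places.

Molar mass of Na0.79Ca0.21Al1.21Si2.79O8: 0.79·22.99 + 0.21·40.078 + 1.21·26.982 + 2.79·28.085 + 8·15.999 = 265.576 g/mol.
Mass of Na per formula unit: 0.79 × 22.99 = 18.162 g.
Weight fraction Na = 18.162 / 265.576 = 0.0684.

6.84 weight percent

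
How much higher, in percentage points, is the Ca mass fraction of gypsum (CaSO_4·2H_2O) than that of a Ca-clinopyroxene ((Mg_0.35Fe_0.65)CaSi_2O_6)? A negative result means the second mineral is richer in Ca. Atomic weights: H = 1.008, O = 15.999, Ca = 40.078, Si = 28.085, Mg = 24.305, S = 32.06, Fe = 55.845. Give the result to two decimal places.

6.37 percentage points

M(CaSO_4·2H_2O) = 172.164 g/mol, so wt% Ca = 40.078/172.164 × 100 = 23.28%.
M((Mg_0.35Fe_0.65)CaSi_2O_6) = 237.048 g/mol, so wt% Ca = 40.078/237.048 × 100 = 16.91%.
23.28 − 16.91 = 6.37 pp.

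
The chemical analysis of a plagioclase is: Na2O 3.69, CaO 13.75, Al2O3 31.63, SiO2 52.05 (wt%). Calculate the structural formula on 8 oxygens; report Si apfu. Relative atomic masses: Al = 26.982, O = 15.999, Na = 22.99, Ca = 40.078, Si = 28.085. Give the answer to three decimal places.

2.335 Si apfu

3.69 wt% Na2O ÷ 61.979 g/mol = 0.05954 mol, giving 0.11908 Na and 0.05954 O.
13.75 wt% CaO ÷ 56.077 g/mol = 0.24520 mol, giving 0.24520 Ca and 0.24520 O.
31.63 wt% Al2O3 ÷ 101.961 g/mol = 0.31022 mol, giving 0.62044 Al and 0.93066 O.
52.05 wt% SiO2 ÷ 60.083 g/mol = 0.86630 mol, giving 0.86630 Si and 1.73260 O.
Oxygen sums to 2.96800; scaling by 8/2.96800 = 2.69542 puts the formula on 8 O.
Si: 0.86630 × 2.69542 = 2.335 atoms per formula unit.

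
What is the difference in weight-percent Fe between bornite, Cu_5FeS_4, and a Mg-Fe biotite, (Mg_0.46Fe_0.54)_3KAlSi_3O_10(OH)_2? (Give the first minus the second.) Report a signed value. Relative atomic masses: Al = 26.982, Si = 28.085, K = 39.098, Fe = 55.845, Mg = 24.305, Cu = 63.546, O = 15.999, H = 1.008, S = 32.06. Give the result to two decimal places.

-8.19 percentage points

First mineral: 55.845 g Fe in 501.815 g formula = 11.13 wt% Fe.
Second mineral: 90.469 g Fe in 468.349 g formula = 19.32 wt% Fe.
11.13% − 19.32% gives a difference of -8.19 percentage points.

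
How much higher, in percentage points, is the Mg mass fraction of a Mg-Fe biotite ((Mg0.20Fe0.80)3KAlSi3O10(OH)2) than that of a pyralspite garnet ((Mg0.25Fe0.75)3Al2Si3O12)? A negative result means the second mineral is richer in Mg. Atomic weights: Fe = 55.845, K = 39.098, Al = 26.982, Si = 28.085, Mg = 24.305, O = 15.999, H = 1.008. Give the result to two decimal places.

M((Mg0.20Fe0.80)3KAlSi3O10(OH)2) = 492.950 g/mol, so wt% Mg = 14.583/492.950 × 100 = 2.96%.
M((Mg0.25Fe0.75)3Al2Si3O12) = 474.087 g/mol, so wt% Mg = 18.229/474.087 × 100 = 3.85%.
2.96 − 3.85 = -0.89 pp.

-0.89 percentage points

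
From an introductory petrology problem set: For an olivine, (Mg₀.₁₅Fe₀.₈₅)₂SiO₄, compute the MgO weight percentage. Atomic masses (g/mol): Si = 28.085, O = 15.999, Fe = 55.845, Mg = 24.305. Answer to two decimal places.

6.22 wt%

Formula mass = 194.309 g/mol.
0.30 Mg → 0.3000 mol MgO per formula unit; M(MgO) = 40.304, so MgO mass = 12.091 g.
12.091/194.309 × 100 = 6.22 wt%.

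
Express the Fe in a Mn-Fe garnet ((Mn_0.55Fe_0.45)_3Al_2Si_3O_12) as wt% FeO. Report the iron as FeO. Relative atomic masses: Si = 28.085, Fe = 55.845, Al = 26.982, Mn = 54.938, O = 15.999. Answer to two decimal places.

19.54 wt%

Formula mass = 496.245 g/mol.
1.35 Fe → 1.3500 mol FeO per formula unit; M(FeO) = 71.844, so FeO mass = 96.989 g.
96.989/496.245 × 100 = 19.54 wt%.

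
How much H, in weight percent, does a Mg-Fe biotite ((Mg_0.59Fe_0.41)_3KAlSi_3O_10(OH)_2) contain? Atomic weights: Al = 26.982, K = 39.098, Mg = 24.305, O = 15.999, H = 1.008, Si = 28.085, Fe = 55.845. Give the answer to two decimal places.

M((Mg_0.59Fe_0.41)_3KAlSi_3O_10(OH)_2) = 456.048 g/mol.
H contributes 2 × 1.008 = 2.016 g per mole.
2.016/456.048 = 0.0044 → 0.44%.

0.44 weight percent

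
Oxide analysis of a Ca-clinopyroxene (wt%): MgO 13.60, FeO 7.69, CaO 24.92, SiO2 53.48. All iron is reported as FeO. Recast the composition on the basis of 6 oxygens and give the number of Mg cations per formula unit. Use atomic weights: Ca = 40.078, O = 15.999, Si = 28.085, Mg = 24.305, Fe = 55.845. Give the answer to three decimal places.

0.759 Mg apfu

MgO (M=40.304): mol = 0.33744; Mg = 0.33744, O = 0.33744.
FeO (M=71.844): mol = 0.10704; Fe = 0.10704, O = 0.10704.
CaO (M=56.077): mol = 0.44439; Ca = 0.44439, O = 0.44439.
SiO2 (M=60.083): mol = 0.89010; Si = 0.89010, O = 1.78020.
ΣO = 2.66907; factor = 6/ΣO = 2.24797.
Mg apfu = 0.33744 × 2.24797 = 0.759.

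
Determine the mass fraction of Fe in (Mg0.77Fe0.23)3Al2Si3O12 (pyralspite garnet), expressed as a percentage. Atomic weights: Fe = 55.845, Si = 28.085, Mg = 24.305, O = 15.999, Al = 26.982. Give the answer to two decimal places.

Molar mass of (Mg0.77Fe0.23)3Al2Si3O12: 2.31·24.305 + 0.69·55.845 + 2·26.982 + 3·28.085 + 12·15.999 = 424.885 g/mol.
Mass of Fe per formula unit: 0.69 × 55.845 = 38.533 g.
Weight fraction Fe = 38.533 / 424.885 = 0.0907.

9.07 weight percent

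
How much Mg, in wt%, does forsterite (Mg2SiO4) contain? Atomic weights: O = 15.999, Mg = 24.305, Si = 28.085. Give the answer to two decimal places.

34.55 wt%

Molar mass of Mg2SiO4: 2×24.305 + 1×28.085 + 4×15.999 = 140.691 g/mol.
Mass of Mg per formula unit: 2 × 24.305 = 48.610 g.
Weight fraction Mg = 48.610 / 140.691 = 0.3455.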